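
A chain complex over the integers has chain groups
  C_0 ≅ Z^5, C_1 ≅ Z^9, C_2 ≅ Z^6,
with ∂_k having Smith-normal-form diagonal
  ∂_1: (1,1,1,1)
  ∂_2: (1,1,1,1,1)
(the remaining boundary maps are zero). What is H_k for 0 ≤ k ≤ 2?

H_0: b_0 = 5 − 0 − 4 = 1; torsion from ∂_1 factors > 1: none. So H_0 = Z.
H_1: b_1 = 9 − 4 − 5 = 0; torsion from ∂_2 factors > 1: none. So H_1 = 0.
H_2: b_2 = 6 − 5 − 0 = 1; torsion from ∂_3 factors > 1: none. So H_2 = Z.

H_0 = Z,  H_1 = 0,  H_2 = Z.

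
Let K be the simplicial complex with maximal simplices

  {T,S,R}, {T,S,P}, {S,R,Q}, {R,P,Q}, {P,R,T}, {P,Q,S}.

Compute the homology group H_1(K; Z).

K has 5 vertices, 9 edges, 6 triangles.
rank ∂_1 = 4, rank ∂_2 = 5 ⇒ b_1 = 9 − 4 − 5 = 0; all invariant factors of ∂_2 are 1 so no torsion. So H_1 ≅ 0.

H_1 = 0.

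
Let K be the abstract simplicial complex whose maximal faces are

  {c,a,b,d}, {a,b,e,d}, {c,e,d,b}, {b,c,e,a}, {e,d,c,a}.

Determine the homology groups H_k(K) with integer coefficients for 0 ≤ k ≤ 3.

Fix the vertex order a < b < c < d < e and write every simplex with vertices in increasing order. Then dim K = 3 and the simplices of K are:

  0-simplices (5): a, b, c, d, e
  1-simplices (10): ab, ac, ad, ae, bc, bd, be, cd, ce, de
  2-simplices (10): abc, abd, abe, acd, ace, ade, bcd, bce, bde, cde
  3-simplices (5): abcd, abce, abde, acde, bcde

giving chain groups C_0 ≅ Z^5, C_1 ≅ Z^10, C_2 ≅ Z^10, C_3 ≅ Z^5.

Boundary ∂_1: C_1 → C_0 sends each edge [p,q] (with p < q) to q − p. For instance
  ∂be = e − b.
As a 5×10 matrix over Z this has rank 4, with invariant factors (1,1,1,1).

Boundary ∂_2: C_2 → C_1 maps a triangle to the signed sum of its edges. For instance
  ∂bde = de − be + bd,
  ∂bcd = cd − bd + bc.
As a 10×10 matrix over Z this has rank 6, with invariant factors (1,1,1,1,1,1).

∂_3: C_3 → C_2 sends each 3-simplex σ to the alternating sum Σ_i (−1)^i (σ with its i-th vertex removed). For instance
  ∂acde = cde − ade + ace − acd,
  ∂abcd = bcd − acd + abd − abc.
As a 10×5 matrix over Z this has rank 4, with invariant factors (1,1,1,1).

Computing H_k = (kernel of ∂_k) / (image of ∂_{k+1}):

  H_0: rank C_0 − rank ∂_1 = 5 − 4 = 1, and the invariant factors of ∂_1 are all 1, so H_0 = Z.
  H_1: rank ker ∂_1 − rank ∂_2 = (10 − 4) − 6 = 0, and the invariant factors of ∂_2 are all 1, so H_1 = 0.
  H_2: rank ker ∂_2 − rank ∂_3 = (10 − 6) − 4 = 0, and the invariant factors of ∂_3 are all 1, so H_2 = 0.
  H_3: rank ker ∂_3 − rank ∂_4 = (5 − 4) − 0 = 1, and there is no ∂_4, so H_3 = Z.

As a check, the Euler characteristic is 5 − 10 + 10 − 5 = 0, which agrees with 1 − 0 + 0 − 1 = 0.
(K is a triangulation of the 3-sphere S^3.)

H_0 ≅ Z,  H_1 = 0,  H_2 = 0,  H_3 ≅ Z.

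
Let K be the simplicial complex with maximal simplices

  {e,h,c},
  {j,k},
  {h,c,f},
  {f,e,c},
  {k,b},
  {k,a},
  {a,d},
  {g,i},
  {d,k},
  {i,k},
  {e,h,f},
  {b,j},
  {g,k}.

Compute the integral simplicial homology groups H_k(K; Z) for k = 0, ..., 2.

Take the total order a < b < c < d < e < f < g < h < i < j < k on the vertex set. Then K (dimension 2) consists of the simplices:

  0-simplices (11): a, b, c, d, e, f, g, h, i, j, k
  1-simplices (15): ad, ak, bj, bk, ce, cf, ch, dk, ef, eh, fh, gi, gk, ik, jk
  2-simplices (4): cef, ceh, cfh, efh

Hence C_0 ≅ Z^11, C_1 ≅ Z^15, C_2 ≅ Z^4.

∂_1: C_1 → C_0 sends each edge [p,q] (with p < q) to q − p. For instance
  ∂bj = j − b.
The resulting 11×15 matrix has rank 9, and its Smith normal form has invariant factors (1,1,1,1,1,1,1,1,1).

∂_2: C_2 → C_1 sends each 2-simplex [p,q,r] to [q,r] − [p,r] + [p,q]. For instance
  ∂cfh = fh − ch + cf,
  ∂ceh = eh − ch + ce.
The resulting 15×4 matrix has rank 3, and its Smith normal form has invariant factors (1,1,1).

Now H_k = ker ∂_k / im ∂_{k+1}, so:

  H_0: rank C_0 − rank ∂_1 = 11 − 9 = 2, and the invariant factors of ∂_1 are all 1, so H_0 ≅ Z^2.
  H_1: rank ker ∂_1 − rank ∂_2 = (15 − 9) − 3 = 3, and the invariant factors of ∂_2 are all 1, so H_1 ≅ Z^3.
  H_2: rank ker ∂_2 − rank ∂_3 = (4 − 3) − 0 = 1, and there is no ∂_3, so H_2 ≅ Z.

H_0 = Z^2,  H_1 = Z^3,  H_2 = Z.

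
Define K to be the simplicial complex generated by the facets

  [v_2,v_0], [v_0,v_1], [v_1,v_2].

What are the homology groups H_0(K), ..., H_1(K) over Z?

K has 3 vertices, 3 edges.
rank ∂_0 = 0, rank ∂_1 = 2 ⇒ b_0 = 3 − 0 − 2 = 1; all invariant factors of ∂_1 are 1 so no torsion. So H_0 ≅ Z.
rank ∂_1 = 2, rank ∂_2 = 0 ⇒ b_1 = 3 − 2 − 0 = 1. So H_1 ≅ Z.

H_0 ≅ Z,  H_1 ≅ Z.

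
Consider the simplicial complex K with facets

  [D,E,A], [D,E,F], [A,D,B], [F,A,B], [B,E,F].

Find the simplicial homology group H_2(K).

We work with the vertex ordering A < B < D < E < F. The simplices of K, each written with vertices in increasing order, are:

  0-simplices (5): A, B, D, E, F
  1-simplices (10): AB, AD, AE, AF, BD, BE, BF, DE, DF, EF
  2-simplices (5): ABD, ABF, ADE, BEF, DEF

Hence C_0 ≅ Z^5, C_1 ≅ Z^10, C_2 ≅ Z^5.

∂_1: C_1 → C_0 maps an edge to its endpoints' difference, ∂[p,q] = q − p.
The 5×10 boundary matrix has rank 4 and Smith normal form diag(1,1,1,1).

The boundary map ∂_2: C_2 → C_1 maps a triangle to the signed sum of its edges. For instance
  ∂DEF = EF − DF + DE,
  ∂BEF = EF − BF + BE.
As a 10×5 matrix over Z this has rank 5, with invariant factors (1,1,1,1,1).

Computing H_k = (kernel of ∂_k) / (image of ∂_{k+1}):

  H_2: rank ker ∂_2 − rank ∂_3 = (5 − 5) − 0 = 0, and there is no ∂_3, so H_2 ≅ 0.

H_2 = 0.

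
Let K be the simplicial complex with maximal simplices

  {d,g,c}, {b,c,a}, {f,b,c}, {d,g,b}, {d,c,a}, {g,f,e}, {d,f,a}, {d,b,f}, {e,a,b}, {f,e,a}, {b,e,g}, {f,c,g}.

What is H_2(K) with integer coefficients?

H_2 ≅ 0.

Fix the vertex order a < b < c < d < e < f < g and write every simplex with vertices in increasing order. Then dim K = 2 and the simplices of K are:

  0-simplices (7): a, b, c, d, e, f, g
  1-simplices (18): ab, ac, ad, ae, af, bc, bd, be, bf, bg, cd, cf, cg, df, dg, ef, eg, fg
  2-simplices (12): abc, abe, acd, adf, aef, bcf, bdf, bdg, beg, cdg, cfg, efg

so the chain groups are C_0 ≅ Z^7, C_1 ≅ Z^18, C_2 ≅ Z^12.

The boundary map ∂_1: C_1 → C_0 sends each edge [p,q] (with p < q) to q − p. For instance
  ∂ab = b − a.
The 7×18 boundary matrix has rank 6 and Smith normal form diag(1,1,1,1,1,1).

Boundary ∂_2: C_2 → C_1 acts by ∂[p,q,r] = [q,r] − [p,r] + [p,q]. For instance
  ∂bdf = df − bf + bd,
  ∂bdg = dg − bg + bd.
This gives a 18×12 integer matrix of rank 12; reducing to Smith normal form yields diagonal entries (1,1,1,1,1,1,1,1,1,1,1,2).

Now H_k = ker ∂_k / im ∂_{k+1}, so:

  H_2: rank ker ∂_2 − rank ∂_3 = (12 − 12) − 0 = 0, and there is no ∂_3, so H_2 = 0.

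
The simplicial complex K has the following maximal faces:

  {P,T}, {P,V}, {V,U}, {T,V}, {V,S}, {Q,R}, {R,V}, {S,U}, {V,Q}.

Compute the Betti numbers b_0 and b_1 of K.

Take the total order P < Q < R < S < T < U < V on the vertex set. Then K (dimension 1) consists of the simplices:

  0-simplices (7): P, Q, R, S, T, U, V
  1-simplices (9): PT, PV, QR, QV, RV, SU, SV, TV, UV

so the chain groups are C_0 ≅ Z^7, C_1 ≅ Z^9.

Boundary ∂_1: C_1 → C_0 sends each edge [p,q] (with p < q) to q − p. For instance
  ∂TV = V − T.
As a 7×9 matrix over Z this has rank 6, with invariant factors (1,1,1,1,1,1).

Reading off H_k = ker ∂_k / im ∂_{k+1}:

  H_0: rank C_0 − rank ∂_1 = 7 − 6 = 1, and the invariant factors of ∂_1 are all 1, so H_0 ≅ Z.
  H_1: rank ker ∂_1 − rank ∂_2 = (9 − 6) − 0 = 3, and there is no ∂_2, so H_1 ≅ Z^3.

Hence the Betti numbers are b_0 = 1, b_1 = 3.

b_0 = 1, b_1 = 3.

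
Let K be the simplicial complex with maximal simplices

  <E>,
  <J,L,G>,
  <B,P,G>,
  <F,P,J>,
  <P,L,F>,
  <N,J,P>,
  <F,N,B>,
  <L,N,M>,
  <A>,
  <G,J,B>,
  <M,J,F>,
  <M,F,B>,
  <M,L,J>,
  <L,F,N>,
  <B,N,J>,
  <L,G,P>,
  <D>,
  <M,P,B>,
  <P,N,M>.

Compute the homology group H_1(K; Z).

H_1 = Z^2.

Order the vertices as A < B < D < E < F < G < J < L < M < N < P. Listing each simplex with vertices in this order, K has dimension 2 with simplices:

  0-simplices (11): A, B, D, E, F, G, J, L, M, N, P
  1-simplices (24): BF, BG, BJ, BM, BN, BP, FJ, FL, FM, FN, FP, GJ, GL, GP, JL, JM, JN, JP, LM, LN, LP, MN, MP, NP
  2-simplices (16): BFM, BFN, BGJ, BGP, BJN, BMP, FJM, FJP, FLN, FLP, GJL, GLP, JLM, JNP, LMN, MNP

giving chain groups C_0 ≅ Z^11, C_1 ≅ Z^24, C_2 ≅ Z^16.

Boundary ∂_1: C_1 → C_0 maps an edge to its endpoints' difference, ∂[p,q] = q − p. For instance
  ∂BN = N − B.
This gives a 11×24 integer matrix of rank 7; reducing to Smith normal form yields diagonal entries (1,1,1,1,1,1,1).

The boundary map ∂_2: C_2 → C_1 maps a triangle to the signed sum of its edges. For instance
  ∂BGP = GP − BP + BG,
  ∂GLP = LP − GP + GL.
The resulting 24×16 matrix has rank 15, and its Smith normal form has invariant factors (1,1,1,1,1,1,1,1,1,1,1,1,1,1,1).

Reading off H_k = ker ∂_k / im ∂_{k+1}:

  H_1: rank ker ∂_1 − rank ∂_2 = (24 − 7) − 15 = 2, and the invariant factors of ∂_2 are all 1, so H_1 ≅ Z^2.

(K is a triangulation of the disjoint union of the torus T^2 and a set of 3 points.)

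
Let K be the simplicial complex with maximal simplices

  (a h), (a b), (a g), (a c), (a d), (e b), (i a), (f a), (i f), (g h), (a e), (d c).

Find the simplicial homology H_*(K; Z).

H_0 = Z,  H_1 = Z^4.

We work with the vertex ordering a < b < c < d < e < f < g < h < i. The simplices of K, each written with vertices in increasing order, are:

  0-simplices (9): a, b, c, d, e, f, g, h, i
  1-simplices (12): ab, ac, ad, ae, af, ag, ah, ai, be, cd, fi, gh

so the chain groups are C_0 ≅ Z^9, C_1 ≅ Z^12.

The boundary map ∂_1: C_1 → C_0 is given by ∂[p,q] = [q] − [p]. For instance
  ∂ag = g − a.
This gives a 9×12 integer matrix of rank 8; reducing to Smith normal form yields diagonal entries (1,1,1,1,1,1,1,1).

Reading off H_k = ker ∂_k / im ∂_{k+1}:

  H_0: rank C_0 − rank ∂_1 = 9 − 8 = 1, and the invariant factors of ∂_1 are all 1, so H_0 = Z.
  H_1: rank ker ∂_1 − rank ∂_2 = (12 − 8) − 0 = 4, and there is no ∂_2, so H_1 = Z^4.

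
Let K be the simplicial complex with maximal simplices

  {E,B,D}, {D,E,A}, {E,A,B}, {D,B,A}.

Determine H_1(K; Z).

H_1 ≅ 0.

Fix the vertex order A < B < D < E and write every simplex with vertices in increasing order. Then dim K = 2 and the simplices of K are:

  0-simplices (4): A, B, D, E
  1-simplices (6): AB, AD, AE, BD, BE, DE
  2-simplices (4): ABD, ABE, ADE, BDE

Hence C_0 ≅ Z^4, C_1 ≅ Z^6, C_2 ≅ Z^4.

∂_1: C_1 → C_0 sends each edge [p,q] (with p < q) to q − p. For instance
  ∂AE = E − A.
The resulting 4×6 matrix has rank 3, and its Smith normal form has invariant factors (1,1,1).

∂_2: C_2 → C_1 acts by ∂[p,q,r] = [q,r] − [p,r] + [p,q]. For instance
  ∂ABE = BE − AE + AB,
  ∂ADE = DE − AE + AD.
As a 6×4 matrix over Z this has rank 3, with invariant factors (1,1,1).

Computing H_k = (kernel of ∂_k) / (image of ∂_{k+1}):

  H_1: rank ker ∂_1 − rank ∂_2 = (6 − 3) − 3 = 0, and the invariant factors of ∂_2 are all 1, so H_1 ≅ 0.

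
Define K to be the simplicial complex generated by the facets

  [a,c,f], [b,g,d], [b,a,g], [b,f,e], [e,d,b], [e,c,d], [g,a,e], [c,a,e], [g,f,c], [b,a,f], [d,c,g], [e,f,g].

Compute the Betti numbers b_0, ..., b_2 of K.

b_0 = 1, b_1 = 0, b_2 = 0.

Order the vertices as a < b < c < d < e < f < g. Listing each simplex with vertices in this order, K has dimension 2 with simplices:

  0-simplices (7): a, b, c, d, e, f, g
  1-simplices (18): ab, ac, ae, af, ag, bd, be, bf, bg, cd, ce, cf, cg, de, dg, ef, eg, fg
  2-simplices (12): abf, abg, ace, acf, aeg, bde, bdg, bef, cde, cdg, cfg, efg

Hence C_0 ≅ Z^7, C_1 ≅ Z^18, C_2 ≅ Z^12.

Boundary ∂_1: C_1 → C_0 is given by ∂[p,q] = [q] − [p].
This gives a 7×18 integer matrix of rank 6; reducing to Smith normal form yields diagonal entries (1,1,1,1,1,1).

Boundary ∂_2: C_2 → C_1 maps a triangle to the signed sum of its edges. For instance
  ∂abg = bg − ag + ab,
  ∂bef = ef − bf + be.
The resulting 18×12 matrix has rank 12, and its Smith normal form has invariant factors (1,1,1,1,1,1,1,1,1,1,1,2).

Computing H_k = (kernel of ∂_k) / (image of ∂_{k+1}):

  H_0: rank C_0 − rank ∂_1 = 7 − 6 = 1, and the invariant factors of ∂_1 are all 1, so H_0 = Z.
  H_1: rank ker ∂_1 − rank ∂_2 = (18 − 6) − 12 = 0, and ∂_2 has invariant factor 2 > 1, so H_1 = Z_2.
  H_2: rank ker ∂_2 − rank ∂_3 = (12 − 12) − 0 = 0, and there is no ∂_3, so H_2 = 0.

As a check, the Euler characteristic is 7 − 18 + 12 = 1, which agrees with 1 − 0 + 0 = 1.

Hence the Betti numbers are b_0 = 1, b_1 = 0, b_2 = 0.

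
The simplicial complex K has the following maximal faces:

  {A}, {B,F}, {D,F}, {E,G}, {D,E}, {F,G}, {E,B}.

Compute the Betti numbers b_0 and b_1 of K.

b_0 = 2, b_1 = 2.

Fix the vertex order A < B < D < E < F < G and write every simplex with vertices in increasing order. Then dim K = 1 and the simplices of K are:

  0-simplices (6): A, B, D, E, F, G
  1-simplices (6): BE, BF, DE, DF, EG, FG

so the chain groups are C_0 ≅ Z^6, C_1 ≅ Z^6.

The boundary map ∂_1: C_1 → C_0 is given by ∂[p,q] = [q] − [p]. For instance
  ∂EG = G − E.
As a 6×6 matrix over Z this has rank 4, with invariant factors (1,1,1,1).

Now H_k = ker ∂_k / im ∂_{k+1}, so:

  H_0: rank C_0 − rank ∂_1 = 6 − 4 = 2, and the invariant factors of ∂_1 are all 1, so H_0 ≅ Z^2.
  H_1: rank ker ∂_1 − rank ∂_2 = (6 − 4) − 0 = 2, and there is no ∂_2, so H_1 ≅ Z^2.

As a check, the Euler characteristic is 6 − 6 = 0, which agrees with 2 − 2 = 0.

Hence the Betti numbers are b_0 = 2, b_1 = 2.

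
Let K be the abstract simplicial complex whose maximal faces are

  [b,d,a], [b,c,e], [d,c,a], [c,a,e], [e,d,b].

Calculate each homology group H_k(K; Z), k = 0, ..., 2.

H_0 = Z,  H_1 = Z,  H_2 = 0.

Take the total order a < b < c < d < e on the vertex set. Then K (dimension 2) consists of the simplices:

  0-simplices (5): a, b, c, d, e
  1-simplices (10): ab, ac, ad, ae, bc, bd, be, cd, ce, de
  2-simplices (5): abd, acd, ace, bce, bde

giving chain groups C_0 ≅ Z^5, C_1 ≅ Z^10, C_2 ≅ Z^5.

Boundary ∂_1: C_1 → C_0 maps an edge to its endpoints' difference, ∂[p,q] = q − p. For instance
  ∂be = e − b.
As a 5×10 matrix over Z this has rank 4, with invariant factors (1,1,1,1).

The boundary map ∂_2: C_2 → C_1 maps a triangle to the signed sum of its edges. For instance
  ∂ace = ce − ae + ac,
  ∂acd = cd − ad + ac.
As a 10×5 matrix over Z this has rank 5, with invariant factors (1,1,1,1,1).

Computing H_k = (kernel of ∂_k) / (image of ∂_{k+1}):

  H_0: rank C_0 − rank ∂_1 = 5 − 4 = 1, and the invariant factors of ∂_1 are all 1, so H_0 ≅ Z.
  H_1: rank ker ∂_1 − rank ∂_2 = (10 − 4) − 5 = 1, and the invariant factors of ∂_2 are all 1, so H_1 ≅ Z.
  H_2: rank ker ∂_2 − rank ∂_3 = (5 − 5) − 0 = 0, and there is no ∂_3, so H_2 ≅ 0.

As a check, the Euler characteristic is 5 − 10 + 5 = 0, which agrees with 1 − 1 + 0 = 0.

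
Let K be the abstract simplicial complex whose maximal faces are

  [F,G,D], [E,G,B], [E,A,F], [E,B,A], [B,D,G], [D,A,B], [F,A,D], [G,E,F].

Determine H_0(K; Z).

H_0 = Z.

K has 6 vertices, 12 edges, 8 triangles.
rank ∂_0 = 0, rank ∂_1 = 5 ⇒ b_0 = 6 − 0 − 5 = 1; all invariant factors of ∂_1 are 1 so no torsion. So H_0 = Z.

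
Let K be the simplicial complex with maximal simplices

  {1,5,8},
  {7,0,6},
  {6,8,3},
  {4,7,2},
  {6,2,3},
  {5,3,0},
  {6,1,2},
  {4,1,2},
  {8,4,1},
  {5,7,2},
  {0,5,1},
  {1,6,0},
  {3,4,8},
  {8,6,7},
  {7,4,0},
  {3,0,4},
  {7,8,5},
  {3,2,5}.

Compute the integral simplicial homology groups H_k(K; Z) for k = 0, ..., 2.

Order the vertices as 0 < 1 < 2 < 3 < 4 < 5 < 6 < 7 < 8. Listing each simplex with vertices in this order, K has dimension 2 with simplices:

  0-simplices (9): [0], [1], [2], [3], [4], [5], [6], [7], [8]
  1-simplices (27): (27 of them)
  2-simplices (18): [0,1,5], [0,1,6], [0,3,4], [0,3,5], [0,4,7], [0,6,7], [1,2,4], [1,2,6], [1,4,8], [1,5,8], [2,3,5], [2,3,6], [2,4,7], [2,5,7], [3,4,8], [3,6,8], [5,7,8], [6,7,8]

Hence C_0 ≅ Z^9, C_1 ≅ Z^27, C_2 ≅ Z^18.

The boundary map ∂_1: C_1 → C_0 sends each edge [p,q] (with p < q) to q − p. For instance
  ∂[0,5] = [5] − [0].
The resulting 9×27 matrix has rank 8, and its Smith normal form has invariant factors (1,1,1,1,1,1,1,1).

∂_2: C_2 → C_1 sends each 2-simplex [p,q,r] to [q,r] − [p,r] + [p,q]. For instance
  ∂[1,5,8] = [5,8] − [1,8] + [1,5],
  ∂[0,3,5] = [3,5] − [0,5] + [0,3].
As a 27×18 matrix over Z this has rank 17, with invariant factors (1,1,1,1,1,1,1,1,1,1,1,1,1,1,1,1,1).

Computing H_k = (kernel of ∂_k) / (image of ∂_{k+1}):

  H_0: rank C_0 − rank ∂_1 = 9 − 8 = 1, and the invariant factors of ∂_1 are all 1, so H_0 = Z.
  H_1: rank ker ∂_1 − rank ∂_2 = (27 − 8) − 17 = 2, and the invariant factors of ∂_2 are all 1, so H_1 = Z^2.
  H_2: rank ker ∂_2 − rank ∂_3 = (18 − 17) − 0 = 1, and there is no ∂_3, so H_2 = Z.

As a check, the Euler characteristic is 9 − 27 + 18 = 0, which agrees with 1 − 2 + 1 = 0.
(K is a triangulation of the torus T^2.)

H_0 ≅ Z,  H_1 ≅ Z^2,  H_2 ≅ Z.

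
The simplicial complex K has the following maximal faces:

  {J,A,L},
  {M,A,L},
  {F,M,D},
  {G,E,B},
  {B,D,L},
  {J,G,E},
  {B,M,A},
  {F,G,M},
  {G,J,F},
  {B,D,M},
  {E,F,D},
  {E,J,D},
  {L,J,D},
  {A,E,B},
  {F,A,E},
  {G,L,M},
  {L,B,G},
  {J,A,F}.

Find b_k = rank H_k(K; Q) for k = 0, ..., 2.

b_0 = 1, b_1 = 1, b_2 = 0.

Fix the vertex order A < B < D < E < F < G < J < L < M and write every simplex with vertices in increasing order. Then dim K = 2 and the simplices of K are:

  0-simplices (9): A, B, D, E, F, G, J, L, M
  1-simplices (27): AB, AE, AF, AJ, AL, AM, BD, BE, BG, BL, BM, DE, DF, DJ, DL, DM, EF, EG, EJ, FG, FJ, FM, GJ, GL, GM, JL, LM
  2-simplices (18): ABE, ABM, AEF, AFJ, AJL, ALM, BDL, BDM, BEG, BGL, DEF, DEJ, DFM, DJL, EGJ, FGJ, FGM, GLM

giving chain groups C_0 ≅ Z^9, C_1 ≅ Z^27, C_2 ≅ Z^18.

Boundary ∂_1: C_1 → C_0 sends each edge [p,q] (with p < q) to q − p. For instance
  ∂FG = G − F.
This gives a 9×27 integer matrix of rank 8; reducing to Smith normal form yields diagonal entries (1,1,1,1,1,1,1,1).

∂_2: C_2 → C_1 acts by ∂[p,q,r] = [q,r] − [p,r] + [p,q]. For instance
  ∂EGJ = GJ − EJ + EG,
  ∂DJL = JL − DL + DJ.
The 27×18 boundary matrix has rank 18 and Smith normal form diag(1,1,1,1,1,1,1,1,1,1,1,1,1,1,1,1,1,2).

Now H_k = ker ∂_k / im ∂_{k+1}, so:

  H_0: rank C_0 − rank ∂_1 = 9 − 8 = 1, and the invariant factors of ∂_1 are all 1, so H_0 = Z.
  H_1: rank ker ∂_1 − rank ∂_2 = (27 − 8) − 18 = 1, and ∂_2 has invariant factor 2 > 1, so H_1 = Z ⊕ Z/2.
  H_2: rank ker ∂_2 − rank ∂_3 = (18 − 18) − 0 = 0, and there is no ∂_3, so H_2 = 0.

As a check, the Euler characteristic is 9 − 27 + 18 = 0, which agrees with 1 − 1 + 0 = 0.
(K is a triangulation of the Klein bottle.)

Hence the Betti numbers are b_0 = 1, b_1 = 1, b_2 = 0.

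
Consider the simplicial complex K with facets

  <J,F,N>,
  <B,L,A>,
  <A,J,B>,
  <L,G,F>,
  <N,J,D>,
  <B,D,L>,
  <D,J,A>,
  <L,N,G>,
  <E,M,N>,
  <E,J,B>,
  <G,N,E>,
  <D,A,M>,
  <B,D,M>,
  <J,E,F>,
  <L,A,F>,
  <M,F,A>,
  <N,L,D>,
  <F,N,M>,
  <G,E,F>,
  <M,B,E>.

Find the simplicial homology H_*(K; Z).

Fix the vertex order A < B < D < E < F < G < J < L < M < N and write every simplex with vertices in increasing order. Then dim K = 2 and the simplices of K are:

  0-simplices (10): A, B, D, E, F, G, J, L, M, N
  1-simplices (30): AB, AD, AF, AJ, AL, AM, BD, BE, BJ, BL, BM, DJ, DL, DM, DN, EF, EG, EJ, EM, EN, FG, FJ, FL, FM, FN, GL, GN, JN, LN, MN
  2-simplices (20): ABJ, ABL, ADJ, ADM, AFL, AFM, BDL, BDM, BEJ, BEM, DJN, DLN, EFG, EFJ, EGN, EMN, FGL, FJN, FMN, GLN

Hence C_0 ≅ Z^10, C_1 ≅ Z^30, C_2 ≅ Z^20.

Boundary ∂_1: C_1 → C_0 maps an edge to its endpoints' difference, ∂[p,q] = q − p.
This gives a 10×30 integer matrix of rank 9; reducing to Smith normal form yields diagonal entries (1,1,1,1,1,1,1,1,1).

Boundary ∂_2: C_2 → C_1 maps a triangle to the signed sum of its edges. For instance
  ∂DLN = LN − DN + DL,
  ∂EMN = MN − EN + EM.
The 30×20 boundary matrix has rank 20 and Smith normal form diag(1,1,1,1,1,1,1,1,1,1,1,1,1,1,1,1,1,1,1,2).

Now H_k = ker ∂_k / im ∂_{k+1}, so:

  H_0: rank C_0 − rank ∂_1 = 10 − 9 = 1, and the invariant factors of ∂_1 are all 1, so H_0 ≅ Z.
  H_1: rank ker ∂_1 − rank ∂_2 = (30 − 9) − 20 = 1, and ∂_2 has invariant factor 2 > 1, so H_1 ≅ Z ⊕ Z/2.
  H_2: rank ker ∂_2 − rank ∂_3 = (20 − 20) − 0 = 0, and there is no ∂_3, so H_2 ≅ 0.

H_0 = Z,  H_1 = Z ⊕ Z/2,  H_2 = 0.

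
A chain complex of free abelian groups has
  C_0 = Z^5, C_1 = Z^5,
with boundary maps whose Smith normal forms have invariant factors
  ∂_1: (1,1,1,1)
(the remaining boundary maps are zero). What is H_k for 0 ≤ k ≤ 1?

H_0: b_0 = 5 − 0 − 4 = 1; torsion from ∂_1 factors > 1: none. So H_0 ≅ Z.
H_1: b_1 = 5 − 4 − 0 = 1; torsion from ∂_2 factors > 1: none. So H_1 ≅ Z.

H_0 ≅ Z,  H_1 ≅ Z.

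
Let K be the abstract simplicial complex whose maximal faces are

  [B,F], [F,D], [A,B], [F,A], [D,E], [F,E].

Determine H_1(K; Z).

H_1 ≅ Z^2.

Fix the vertex order A < B < D < E < F and write every simplex with vertices in increasing order. Then dim K = 1 and the simplices of K are:

  0-simplices (5): A, B, D, E, F
  1-simplices (6): AB, AF, BF, DE, DF, EF

so the chain groups are C_0 ≅ Z^5, C_1 ≅ Z^6.

The boundary map ∂_1: C_1 → C_0 maps an edge to its endpoints' difference, ∂[p,q] = q − p. For instance
  ∂BF = F − B.
This gives a 5×6 integer matrix of rank 4; reducing to Smith normal form yields diagonal entries (1,1,1,1).

Now H_k = ker ∂_k / im ∂_{k+1}, so:

  H_1: rank ker ∂_1 − rank ∂_2 = (6 − 4) − 0 = 2, and there is no ∂_2, so H_1 ≅ Z^2.

(K is a triangulation of a wedge of 2 circles.)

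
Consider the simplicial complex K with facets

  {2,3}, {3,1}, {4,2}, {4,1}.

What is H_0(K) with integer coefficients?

H_0 = Z.

Take the total order 1 < 2 < 3 < 4 on the vertex set. Then K (dimension 1) consists of the simplices:

  0-simplices (4): [1], [2], [3], [4]
  1-simplices (4): [1,3], [1,4], [2,3], [2,4]

Hence C_0 ≅ Z^4, C_1 ≅ Z^4.

The boundary map ∂_1: C_1 → C_0 is given by ∂[p,q] = [q] − [p]. For instance
  ∂[1,4] = [4] − [1].
This gives a 4×4 integer matrix of rank 3; reducing to Smith normal form yields diagonal entries (1,1,1).

Computing H_k = (kernel of ∂_k) / (image of ∂_{k+1}):

  H_0: rank C_0 − rank ∂_1 = 4 − 3 = 1, and the invariant factors of ∂_1 are all 1, so H_0 = Z.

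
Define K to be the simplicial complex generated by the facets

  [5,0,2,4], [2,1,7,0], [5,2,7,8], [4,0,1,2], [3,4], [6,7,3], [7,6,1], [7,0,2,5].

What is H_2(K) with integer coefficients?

We work with the vertex ordering 0 < 1 < 2 < 3 < 4 < 5 < 6 < 7 < 8. The simplices of K, each written with vertices in increasing order, are:

  0-simplices (9): [0], [1], [2], [3], [4], [5], [6], [7], [8]
  1-simplices (21): [0,1], [0,2], [0,4], [0,5], [0,7], [1,2], [1,4], [1,6], [1,7], [2,4], [2,5], [2,7], [2,8], [3,4], [3,6], [3,7], [4,5], [5,7], [5,8], [6,7], [7,8]
  2-simplices (17): [0,1,2], [0,1,4], [0,1,7], [0,2,4], [0,2,5], [0,2,7], [0,4,5], [0,5,7], [1,2,4], [1,2,7], [1,6,7], [2,4,5], [2,5,7], [2,5,8], [2,7,8], [3,6,7], [5,7,8]
  3-simplices (5): [0,1,2,4], [0,1,2,7], [0,2,4,5], [0,2,5,7], [2,5,7,8]

so the chain groups are C_0 ≅ Z^9, C_1 ≅ Z^21, C_2 ≅ Z^17, C_3 ≅ Z^5.

The boundary map ∂_1: C_1 → C_0 is given by ∂[p,q] = [q] − [p].
The resulting 9×21 matrix has rank 8, and its Smith normal form has invariant factors (1,1,1,1,1,1,1,1).

Boundary ∂_2: C_2 → C_1 maps a triangle to the signed sum of its edges. For instance
  ∂[0,2,5] = [2,5] − [0,5] + [0,2],
  ∂[0,2,4] = [2,4] − [0,4] + [0,2].
This gives a 21×17 integer matrix of rank 12; reducing to Smith normal form yields diagonal entries (1,1,1,1,1,1,1,1,1,1,1,1).

∂_3: C_3 → C_2 sends each 3-simplex σ to the alternating sum Σ_i (−1)^i (σ with its i-th vertex removed). For instance
  ∂[0,1,2,4] = [1,2,4] − [0,2,4] + [0,1,4] − [0,1,2],
  ∂[0,1,2,7] = [1,2,7] − [0,2,7] + [0,1,7] − [0,1,2].
As a 17×5 matrix over Z this has rank 5, with invariant factors (1,1,1,1,1).

Now H_k = ker ∂_k / im ∂_{k+1}, so:

  H_2: rank ker ∂_2 − rank ∂_3 = (17 − 12) − 5 = 0, and the invariant factors of ∂_3 are all 1, so H_2 ≅ 0.

H_2 = 0.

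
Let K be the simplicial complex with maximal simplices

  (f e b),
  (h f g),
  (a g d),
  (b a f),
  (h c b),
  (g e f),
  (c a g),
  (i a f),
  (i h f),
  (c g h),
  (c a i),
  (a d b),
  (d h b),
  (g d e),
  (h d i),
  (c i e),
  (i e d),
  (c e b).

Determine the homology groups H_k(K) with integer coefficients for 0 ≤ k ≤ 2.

Order the vertices as a < b < c < d < e < f < g < h < i. Listing each simplex with vertices in this order, K has dimension 2 with simplices:

  0-simplices (9): a, b, c, d, e, f, g, h, i
  1-simplices (27): ab, ac, ad, af, ag, ai, bc, bd, be, bf, bh, ce, cg, ch, ci, de, dg, dh, di, ef, eg, ei, fg, fh, fi, gh, hi
  2-simplices (18): abd, abf, acg, aci, adg, afi, bce, bch, bdh, bef, cei, cgh, deg, dei, dhi, efg, fgh, fhi

so the chain groups are C_0 ≅ Z^9, C_1 ≅ Z^27, C_2 ≅ Z^18.

The boundary map ∂_1: C_1 → C_0 is given by ∂[p,q] = [q] − [p].
As a 9×27 matrix over Z this has rank 8, with invariant factors (1,1,1,1,1,1,1,1).

Boundary ∂_2: C_2 → C_1 acts by ∂[p,q,r] = [q,r] − [p,r] + [p,q]. For instance
  ∂cgh = gh − ch + cg,
  ∂dhi = hi − di + dh.
As a 27×18 matrix over Z this has rank 17, with invariant factors (1,1,1,1,1,1,1,1,1,1,1,1,1,1,1,1,1).

From H_k ≅ ker(∂_k) / im(∂_{k+1}) we obtain:

  H_0: rank C_0 − rank ∂_1 = 9 − 8 = 1, and the invariant factors of ∂_1 are all 1, so H_0 ≅ Z.
  H_1: rank ker ∂_1 − rank ∂_2 = (27 − 8) − 17 = 2, and the invariant factors of ∂_2 are all 1, so H_1 ≅ Z^2.
  H_2: rank ker ∂_2 − rank ∂_3 = (18 − 17) − 0 = 1, and there is no ∂_3, so H_2 ≅ Z.

(K is a triangulation of the torus T^2.)

H_0 ≅ Z,  H_1 ≅ Z^2,  H_2 ≅ Z.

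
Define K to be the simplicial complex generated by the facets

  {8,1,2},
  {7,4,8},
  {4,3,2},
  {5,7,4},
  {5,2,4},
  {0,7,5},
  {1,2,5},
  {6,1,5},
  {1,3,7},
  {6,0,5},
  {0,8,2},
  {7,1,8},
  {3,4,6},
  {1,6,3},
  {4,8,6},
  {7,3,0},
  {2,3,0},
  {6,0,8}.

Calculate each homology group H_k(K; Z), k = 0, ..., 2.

K has 9 vertices, 27 edges, 18 triangles.
rank ∂_0 = 0, rank ∂_1 = 8 ⇒ b_0 = 9 − 0 − 8 = 1; all invariant factors of ∂_1 are 1 so no torsion. So H_0 = Z.
rank ∂_1 = 8, rank ∂_2 = 17 ⇒ b_1 = 27 − 8 − 17 = 2; all invariant factors of ∂_2 are 1 so no torsion. So H_1 = Z^2.
rank ∂_2 = 17, rank ∂_3 = 0 ⇒ b_2 = 18 − 17 − 0 = 1. So H_2 = Z.

H_0 ≅ Z,  H_1 ≅ Z^2,  H_2 ≅ Z.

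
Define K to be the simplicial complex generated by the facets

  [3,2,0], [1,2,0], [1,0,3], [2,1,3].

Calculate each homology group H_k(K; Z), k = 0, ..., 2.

H_0 ≅ Z,  H_1 = 0,  H_2 ≅ Z.

Take the total order 0 < 1 < 2 < 3 on the vertex set. Then K (dimension 2) consists of the simplices:

  0-simplices (4): [0], [1], [2], [3]
  1-simplices (6): [0,1], [0,2], [0,3], [1,2], [1,3], [2,3]
  2-simplices (4): [0,1,2], [0,1,3], [0,2,3], [1,2,3]

so the chain groups are C_0 ≅ Z^4, C_1 ≅ Z^6, C_2 ≅ Z^4.

Boundary ∂_1: C_1 → C_0 maps an edge to its endpoints' difference, ∂[p,q] = q − p. For instance
  ∂[1,3] = [3] − [1].
This gives a 4×6 integer matrix of rank 3; reducing to Smith normal form yields diagonal entries (1,1,1).

∂_2: C_2 → C_1 acts by ∂[p,q,r] = [q,r] − [p,r] + [p,q]. For instance
  ∂[1,2,3] = [2,3] − [1,3] + [1,2],
  ∂[0,2,3] = [2,3] − [0,3] + [0,2].
As a 6×4 matrix over Z this has rank 3, with invariant factors (1,1,1).

From H_k ≅ ker(∂_k) / im(∂_{k+1}) we obtain:

  H_0: rank C_0 − rank ∂_1 = 4 − 3 = 1, and the invariant factors of ∂_1 are all 1, so H_0 ≅ Z.
  H_1: rank ker ∂_1 − rank ∂_2 = (6 − 3) − 3 = 0, and the invariant factors of ∂_2 are all 1, so H_1 ≅ 0.
  H_2: rank ker ∂_2 − rank ∂_3 = (4 − 3) − 0 = 1, and there is no ∂_3, so H_2 ≅ Z.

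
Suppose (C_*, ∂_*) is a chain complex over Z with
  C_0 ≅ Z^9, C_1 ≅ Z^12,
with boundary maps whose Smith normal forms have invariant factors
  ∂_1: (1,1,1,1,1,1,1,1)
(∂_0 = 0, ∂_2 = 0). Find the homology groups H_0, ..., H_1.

H_0: b_0 = 9 − 0 − 8 = 1; torsion from ∂_1 factors > 1: none. So H_0 ≅ Z.
H_1: b_1 = 12 − 8 − 0 = 4; torsion from ∂_2 factors > 1: none. So H_1 ≅ Z^4.

H_0 ≅ Z,  H_1 ≅ Z^4.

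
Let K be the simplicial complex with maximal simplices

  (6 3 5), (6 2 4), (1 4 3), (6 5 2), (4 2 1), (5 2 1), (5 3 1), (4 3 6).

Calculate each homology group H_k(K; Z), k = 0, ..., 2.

We work with the vertex ordering 1 < 2 < 3 < 4 < 5 < 6. The simplices of K, each written with vertices in increasing order, are:

  0-simplices (6): [1], [2], [3], [4], [5], [6]
  1-simplices (12): [1,2], [1,3], [1,4], [1,5], [2,4], [2,5], [2,6], [3,4], [3,5], [3,6], [4,6], [5,6]
  2-simplices (8): [1,2,4], [1,2,5], [1,3,4], [1,3,5], [2,4,6], [2,5,6], [3,4,6], [3,5,6]

giving chain groups C_0 ≅ Z^6, C_1 ≅ Z^12, C_2 ≅ Z^8.

The boundary map ∂_1: C_1 → C_0 maps an edge to its endpoints' difference, ∂[p,q] = q − p. For instance
  ∂[3,4] = [4] − [3].
The 6×12 boundary matrix has rank 5 and Smith normal form diag(1,1,1,1,1).

The boundary map ∂_2: C_2 → C_1 sends each 2-simplex [p,q,r] to [q,r] − [p,r] + [p,q]. For instance
  ∂[1,3,5] = [3,5] − [1,5] + [1,3],
  ∂[2,4,6] = [4,6] − [2,6] + [2,4].
This gives a 12×8 integer matrix of rank 7; reducing to Smith normal form yields diagonal entries (1,1,1,1,1,1,1).

From H_k ≅ ker(∂_k) / im(∂_{k+1}) we obtain:

  H_0: rank C_0 − rank ∂_1 = 6 − 5 = 1, and the invariant factors of ∂_1 are all 1, so H_0 = Z.
  H_1: rank ker ∂_1 − rank ∂_2 = (12 − 5) − 7 = 0, and the invariant factors of ∂_2 are all 1, so H_1 = 0.
  H_2: rank ker ∂_2 − rank ∂_3 = (8 − 7) − 0 = 1, and there is no ∂_3, so H_2 = Z.

As a check, the Euler characteristic is 6 − 12 + 8 = 2, which agrees with 1 − 0 + 1 = 2.

H_0 ≅ Z,  H_1 = 0,  H_2 ≅ Z.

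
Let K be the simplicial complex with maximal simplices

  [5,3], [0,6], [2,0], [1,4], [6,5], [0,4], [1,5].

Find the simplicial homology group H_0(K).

Fix the vertex order 0 < 1 < 2 < 3 < 4 < 5 < 6 and write every simplex with vertices in increasing order. Then dim K = 1 and the simplices of K are:

  0-simplices (7): [0], [1], [2], [3], [4], [5], [6]
  1-simplices (7): [0,2], [0,4], [0,6], [1,4], [1,5], [3,5], [5,6]

giving chain groups C_0 ≅ Z^7, C_1 ≅ Z^7.

∂_1: C_1 → C_0 sends each edge [p,q] (with p < q) to q − p.
As a 7×7 matrix over Z this has rank 6, with invariant factors (1,1,1,1,1,1).

Reading off H_k = ker ∂_k / im ∂_{k+1}:

  H_0: rank C_0 − rank ∂_1 = 7 − 6 = 1, and the invariant factors of ∂_1 are all 1, so H_0 = Z.

H_0 = Z.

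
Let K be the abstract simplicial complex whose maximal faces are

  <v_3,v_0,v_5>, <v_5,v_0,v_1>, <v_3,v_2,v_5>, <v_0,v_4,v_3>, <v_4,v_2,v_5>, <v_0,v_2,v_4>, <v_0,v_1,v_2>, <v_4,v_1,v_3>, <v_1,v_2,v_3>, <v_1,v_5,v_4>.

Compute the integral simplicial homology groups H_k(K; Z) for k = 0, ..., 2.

H_0 = Z,  H_1 = Z/2,  H_2 = 0.

We work with the vertex ordering v_0 < v_1 < v_2 < v_3 < v_4 < v_5. The simplices of K, each written with vertices in increasing order, are:

  0-simplices (6): [v_0], [v_1], [v_2], [v_3], [v_4], [v_5]
  1-simplices (15): (15 of them)
  2-simplices (10): [v_0,v_1,v_2], [v_0,v_1,v_5], [v_0,v_2,v_4], [v_0,v_3,v_4], [v_0,v_3,v_5], [v_1,v_2,v_3], [v_1,v_3,v_4], [v_1,v_4,v_5], [v_2,v_3,v_5], [v_2,v_4,v_5]

Hence C_0 ≅ Z^6, C_1 ≅ Z^15, C_2 ≅ Z^10.

∂_1: C_1 → C_0 sends each edge [p,q] (with p < q) to q − p. For instance
  ∂[v_3,v_5] = [v_5] − [v_3].
As a 6×15 matrix over Z this has rank 5, with invariant factors (1,1,1,1,1).

∂_2: C_2 → C_1 acts by ∂[p,q,r] = [q,r] − [p,r] + [p,q]. For instance
  ∂[v_1,v_3,v_4] = [v_3,v_4] − [v_1,v_4] + [v_1,v_3],
  ∂[v_0,v_2,v_4] = [v_2,v_4] − [v_0,v_4] + [v_0,v_2].
The resulting 15×10 matrix has rank 10, and its Smith normal form has invariant factors (1,1,1,1,1,1,1,1,1,2).

Computing H_k = (kernel of ∂_k) / (image of ∂_{k+1}):

  H_0: rank C_0 − rank ∂_1 = 6 − 5 = 1, and the invariant factors of ∂_1 are all 1, so H_0 ≅ Z.
  H_1: rank ker ∂_1 − rank ∂_2 = (15 − 5) − 10 = 0, and ∂_2 has invariant factor 2 > 1, so H_1 ≅ Z/2.
  H_2: rank ker ∂_2 − rank ∂_3 = (10 − 10) − 0 = 0, and there is no ∂_3, so H_2 ≅ 0.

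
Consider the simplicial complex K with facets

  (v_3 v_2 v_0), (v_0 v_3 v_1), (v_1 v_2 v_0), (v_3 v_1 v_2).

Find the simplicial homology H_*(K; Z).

Fix the vertex order v_0 < v_1 < v_2 < v_3 and write every simplex with vertices in increasing order. Then dim K = 2 and the simplices of K are:

  0-simplices (4): [v_0], [v_1], [v_2], [v_3]
  1-simplices (6): [v_0,v_1], [v_0,v_2], [v_0,v_3], [v_1,v_2], [v_1,v_3], [v_2,v_3]
  2-simplices (4): [v_0,v_1,v_2], [v_0,v_1,v_3], [v_0,v_2,v_3], [v_1,v_2,v_3]

giving chain groups C_0 ≅ Z^4, C_1 ≅ Z^6, C_2 ≅ Z^4.

∂_1: C_1 → C_0 sends each edge [p,q] (with p < q) to q − p. For instance
  ∂[v_0,v_1] = [v_1] − [v_0].
The 4×6 boundary matrix has rank 3 and Smith normal form diag(1,1,1).

∂_2: C_2 → C_1 sends each 2-simplex [p,q,r] to [q,r] − [p,r] + [p,q]. For instance
  ∂[v_0,v_1,v_2] = [v_1,v_2] − [v_0,v_2] + [v_0,v_1],
  ∂[v_0,v_2,v_3] = [v_2,v_3] − [v_0,v_3] + [v_0,v_2].
As a 6×4 matrix over Z this has rank 3, with invariant factors (1,1,1).

Reading off H_k = ker ∂_k / im ∂_{k+1}:

  H_0: rank C_0 − rank ∂_1 = 4 − 3 = 1, and the invariant factors of ∂_1 are all 1, so H_0 = Z.
  H_1: rank ker ∂_1 − rank ∂_2 = (6 − 3) − 3 = 0, and the invariant factors of ∂_2 are all 1, so H_1 = 0.
  H_2: rank ker ∂_2 − rank ∂_3 = (4 − 3) − 0 = 1, and there is no ∂_3, so H_2 = Z.

(K is a triangulation of the 2-sphere S^2.)

H_0 ≅ Z,  H_1 = 0,  H_2 ≅ Z.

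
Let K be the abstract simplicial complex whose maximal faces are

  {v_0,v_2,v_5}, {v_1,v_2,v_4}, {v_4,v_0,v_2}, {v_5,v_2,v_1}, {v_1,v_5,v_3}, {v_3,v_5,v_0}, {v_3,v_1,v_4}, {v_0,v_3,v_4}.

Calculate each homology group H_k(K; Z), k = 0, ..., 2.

H_0 ≅ Z,  H_1 = 0,  H_2 ≅ Z.

K has 6 vertices, 12 edges, 8 triangles.
rank ∂_0 = 0, rank ∂_1 = 5 ⇒ b_0 = 6 − 0 − 5 = 1; all invariant factors of ∂_1 are 1 so no torsion. So H_0 ≅ Z.
rank ∂_1 = 5, rank ∂_2 = 7 ⇒ b_1 = 12 − 5 − 7 = 0; all invariant factors of ∂_2 are 1 so no torsion. So H_1 ≅ 0.
rank ∂_2 = 7, rank ∂_3 = 0 ⇒ b_2 = 8 − 7 − 0 = 1. So H_2 ≅ Z.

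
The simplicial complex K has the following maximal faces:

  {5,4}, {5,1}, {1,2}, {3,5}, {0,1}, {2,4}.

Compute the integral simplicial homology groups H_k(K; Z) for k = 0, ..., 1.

We work with the vertex ordering 0 < 1 < 2 < 3 < 4 < 5. The simplices of K, each written with vertices in increasing order, are:

  0-simplices (6): [0], [1], [2], [3], [4], [5]
  1-simplices (6): [0,1], [1,2], [1,5], [2,4], [3,5], [4,5]

so the chain groups are C_0 ≅ Z^6, C_1 ≅ Z^6.

The boundary map ∂_1: C_1 → C_0 sends each edge [p,q] (with p < q) to q − p. For instance
  ∂[0,1] = [1] − [0].
As a 6×6 matrix over Z this has rank 5, with invariant factors (1,1,1,1,1).

From H_k ≅ ker(∂_k) / im(∂_{k+1}) we obtain:

  H_0: rank C_0 − rank ∂_1 = 6 − 5 = 1, and the invariant factors of ∂_1 are all 1, so H_0 = Z.
  H_1: rank ker ∂_1 − rank ∂_2 = (6 − 5) − 0 = 1, and there is no ∂_2, so H_1 = Z.

H_0 = Z,  H_1 = Z.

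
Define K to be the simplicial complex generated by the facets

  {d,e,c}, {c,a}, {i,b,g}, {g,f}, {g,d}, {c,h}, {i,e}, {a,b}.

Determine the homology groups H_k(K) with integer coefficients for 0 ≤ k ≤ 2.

H_0 = Z,  H_1 = Z^2,  H_2 = 0.

Fix the vertex order a < b < c < d < e < f < g < h < i and write every simplex with vertices in increasing order. Then dim K = 2 and the simplices of K are:

  0-simplices (9): a, b, c, d, e, f, g, h, i
  1-simplices (12): ab, ac, bg, bi, cd, ce, ch, de, dg, ei, fg, gi
  2-simplices (2): bgi, cde

so the chain groups are C_0 ≅ Z^9, C_1 ≅ Z^12, C_2 ≅ Z^2.

Boundary ∂_1: C_1 → C_0 is given by ∂[p,q] = [q] − [p]. For instance
  ∂dg = g − d.
As a 9×12 matrix over Z this has rank 8, with invariant factors (1,1,1,1,1,1,1,1).

∂_2: C_2 → C_1 acts by ∂[p,q,r] = [q,r] − [p,r] + [p,q]. For instance
  ∂bgi = gi − bi + bg,
  ∂cde = de − ce + cd.
This gives a 12×2 integer matrix of rank 2; reducing to Smith normal form yields diagonal entries (1,1).

Reading off H_k = ker ∂_k / im ∂_{k+1}:

  H_0: rank C_0 − rank ∂_1 = 9 − 8 = 1, and the invariant factors of ∂_1 are all 1, so H_0 ≅ Z.
  H_1: rank ker ∂_1 − rank ∂_2 = (12 − 8) − 2 = 2, and the invariant factors of ∂_2 are all 1, so H_1 ≅ Z^2.
  H_2: rank ker ∂_2 − rank ∂_3 = (2 − 2) − 0 = 0, and there is no ∂_3, so H_2 ≅ 0.

As a check, the Euler characteristic is 9 − 12 + 2 = -1, which agrees with 1 − 2 + 0 = -1.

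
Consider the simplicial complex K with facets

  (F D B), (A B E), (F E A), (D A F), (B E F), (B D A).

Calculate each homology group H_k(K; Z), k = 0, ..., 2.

Take the total order A < B < D < E < F on the vertex set. Then K (dimension 2) consists of the simplices:

  0-simplices (5): A, B, D, E, F
  1-simplices (9): AB, AD, AE, AF, BD, BE, BF, DF, EF
  2-simplices (6): ABD, ABE, ADF, AEF, BDF, BEF

Hence C_0 ≅ Z^5, C_1 ≅ Z^9, C_2 ≅ Z^6.

Boundary ∂_1: C_1 → C_0 sends each edge [p,q] (with p < q) to q − p. For instance
  ∂BD = D − B.
As a 5×9 matrix over Z this has rank 4, with invariant factors (1,1,1,1).

Boundary ∂_2: C_2 → C_1 acts by ∂[p,q,r] = [q,r] − [p,r] + [p,q]. For instance
  ∂ADF = DF − AF + AD,
  ∂ABE = BE − AE + AB.
As a 9×6 matrix over Z this has rank 5, with invariant factors (1,1,1,1,1).

From H_k ≅ ker(∂_k) / im(∂_{k+1}) we obtain:

  H_0: rank C_0 − rank ∂_1 = 5 − 4 = 1, and the invariant factors of ∂_1 are all 1, so H_0 ≅ Z.
  H_1: rank ker ∂_1 − rank ∂_2 = (9 − 4) − 5 = 0, and the invariant factors of ∂_2 are all 1, so H_1 ≅ 0.
  H_2: rank ker ∂_2 − rank ∂_3 = (6 − 5) − 0 = 1, and there is no ∂_3, so H_2 ≅ Z.

(K is a triangulation of the 2-sphere S^2.)

H_0 = Z,  H_1 = 0,  H_2 = Z.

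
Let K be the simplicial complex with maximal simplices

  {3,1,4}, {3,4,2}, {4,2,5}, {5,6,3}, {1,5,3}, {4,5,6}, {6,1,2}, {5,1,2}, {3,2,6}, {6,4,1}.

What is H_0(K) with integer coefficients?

Order the vertices as 1 < 2 < 3 < 4 < 5 < 6. Listing each simplex with vertices in this order, K has dimension 2 with simplices:

  0-simplices (6): [1], [2], [3], [4], [5], [6]
  1-simplices (15): [1,2], [1,3], [1,4], [1,5], [1,6], [2,3], [2,4], [2,5], [2,6], [3,4], [3,5], [3,6], [4,5], [4,6], [5,6]
  2-simplices (10): [1,2,5], [1,2,6], [1,3,4], [1,3,5], [1,4,6], [2,3,4], [2,3,6], [2,4,5], [3,5,6], [4,5,6]

Hence C_0 ≅ Z^6, C_1 ≅ Z^15, C_2 ≅ Z^10.

∂_1: C_1 → C_0 maps an edge to its endpoints' difference, ∂[p,q] = q − p.
As a 6×15 matrix over Z this has rank 5, with invariant factors (1,1,1,1,1).

∂_2: C_2 → C_1 acts by ∂[p,q,r] = [q,r] − [p,r] + [p,q]. For instance
  ∂[1,3,4] = [3,4] − [1,4] + [1,3],
  ∂[4,5,6] = [5,6] − [4,6] + [4,5].
The 15×10 boundary matrix has rank 10 and Smith normal form diag(1,1,1,1,1,1,1,1,1,2).

Computing H_k = (kernel of ∂_k) / (image of ∂_{k+1}):

  H_0: rank C_0 − rank ∂_1 = 6 − 5 = 1, and the invariant factors of ∂_1 are all 1, so H_0 = Z.

(K is a triangulation of the real projective plane RP^2.)

H_0 ≅ Z.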